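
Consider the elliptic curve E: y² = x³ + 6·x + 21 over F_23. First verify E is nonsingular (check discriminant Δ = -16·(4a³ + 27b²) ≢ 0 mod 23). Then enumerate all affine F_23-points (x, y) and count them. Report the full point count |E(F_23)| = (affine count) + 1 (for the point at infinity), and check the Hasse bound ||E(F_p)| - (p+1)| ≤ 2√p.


Affine points = {(2, 8), (2, 15), (8, 11), (8, 12), (10, 0), (12, 2), (12, 21), (15, 6), (15, 17), (16, 2), (16, 21), (18, 2), (18, 21), (19, 5), (19, 18), (21, 1), (21, 22)}; affine count = 17; |E(F_23)| = 18.

Discriminant check: Δ ∝ 4a³ + 27b² = 4·6³ + 27·21² = 4·216 + 27·441 ≡ 6 (mod 23). Nonzero ⇒ E is nonsingular.
For each x ∈ F_23, compute rhs = x³ + 6·x + 21 mod 23, then count y ∈ F_23 with y² ≡ rhs.
  x = 0: rhs = 21, matching y values: none (0 points).
  x = 1: rhs = 5, matching y values: none (0 points).
  x = 2: rhs = 18, matching y values: 8, 15 (2 points).
  x = 3: rhs = 20, matching y values: none (0 points).
  x = 4: rhs = 17, matching y values: none (0 points).
  x = 5: rhs = 15, matching y values: none (0 points).
  x = 6: rhs = 20, matching y values: none (0 points).
  x = 7: rhs = 15, matching y values: none (0 points).
  x = 8: rhs = 6, matching y values: 11, 12 (2 points).
  x = 9: rhs = 22, matching y values: none (0 points).
  x = 10: rhs = 0, matching y values: 0 (1 points).
  x = 11: rhs = 15, matching y values: none (0 points).
  x = 12: rhs = 4, matching y values: 2, 21 (2 points).
  x = 13: rhs = 19, matching y values: none (0 points).
  x = 14: rhs = 20, matching y values: none (0 points).
  x = 15: rhs = 13, matching y values: 6, 17 (2 points).
  x = 16: rhs = 4, matching y values: 2, 21 (2 points).
  x = 17: rhs = 22, matching y values: none (0 points).
  x = 18: rhs = 4, matching y values: 2, 21 (2 points).
  x = 19: rhs = 2, matching y values: 5, 18 (2 points).
  x = 20: rhs = 22, matching y values: none (0 points).
  x = 21: rhs = 1, matching y values: 1, 22 (2 points).
  x = 22: rhs = 14, matching y values: none (0 points).
Total affine count: 17.
Full point count |E(F_23)| = 17 + 1 = 18.
Hasse bound: |18 − (23+1)| = |-6| = 6 ≤ 2√23 ≈ 9.5917 ✓.


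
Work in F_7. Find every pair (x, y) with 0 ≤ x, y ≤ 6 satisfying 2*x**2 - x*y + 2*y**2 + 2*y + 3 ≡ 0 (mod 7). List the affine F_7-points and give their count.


Affine F_7-points: {(0, 1), (0, 5), (3, 0), (3, 4), (4, 0), (4, 1), (6, 4), (6, 5)}; count = 8.

For each of the 49 pairs (x, y) ∈ F_7², evaluate f(x, y) mod 7. Record the zeros.
  x = 0: [0↦3, 1↦0, 2↦1, 3↦6, 4↦1, 5↦0, 6↦3]  zeros at y ∈ {1, 5}
  x = 1: [0↦5, 1↦1, 2↦1, 3↦5, 4↦6, 5↦4, 6↦6]  zeros at y ∈ ∅
  x = 2: [0↦4, 1↦6, 2↦5, 3↦1, 4↦1, 5↦5, 6↦6]  zeros at y ∈ ∅
  x = 3: [0↦0, 1↦1, 2↦6, 3↦1, 4↦0, 5↦3, 6↦3]  zeros at y ∈ {0, 4}
  x = 4: [0↦0, 1↦0, 2↦4, 3↦5, 4↦3, 5↦5, 6↦4]  zeros at y ∈ {0, 1}
  x = 5: [0↦4, 1↦3, 2↦6, 3↦6, 4↦3, 5↦4, 6↦2]  zeros at y ∈ ∅
  x = 6: [0↦5, 1↦3, 2↦5, 3↦4, 4↦0, 5↦0, 6↦4]  zeros at y ∈ {4, 5}
Collecting zeros: affine points = {(0, 1), (0, 5), (3, 0), (3, 4), (4, 0), (4, 1), (6, 4), (6, 5)}.
Total count |C(F_7)_aff| = 8.


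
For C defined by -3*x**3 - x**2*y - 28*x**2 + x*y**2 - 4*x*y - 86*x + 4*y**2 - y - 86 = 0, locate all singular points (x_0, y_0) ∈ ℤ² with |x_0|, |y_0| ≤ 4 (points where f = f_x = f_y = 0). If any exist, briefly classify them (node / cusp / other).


Singular points: {(-3, -1)}; classification: cusp.

Compute partial derivatives:
  f_x = -9*x**2 - 2*x*y - 56*x + y**2 - 4*y - 86.
  f_y = -x**2 + 2*x*y - 4*x + 8*y - 1.
Scan x_0 ∈ {−4, ..., 4}. For each x_0, f_y(x_0, y) is a polynomial in y; find its integer roots y ∈ {−4, ..., 4}, then test f_x and f at those candidates.
  x = -4: f_y(-4, y) = -1; no integer root y with |y| ≤ 4.
  x = -3: f_y(-3, y) = 2*y + 2; vanishes at y ∈ {-1}. (-3, -1): f_x = 0, f = 0 — SINGULAR.
  x = -2: f_y(-2, y) = 4*y + 3; no integer root y with |y| ≤ 4.
  x = -1: f_y(-1, y) = 6*y + 2; no integer root y with |y| ≤ 4.
  x = 0: f_y(0, y) = 8*y - 1; no integer root y with |y| ≤ 4.
  x = 1: f_y(1, y) = 10*y - 6; no integer root y with |y| ≤ 4.
  x = 2: f_y(2, y) = 12*y - 13; no integer root y with |y| ≤ 4.
  x = 3: f_y(3, y) = 14*y - 22; no integer root y with |y| ≤ 4.
  x = 4: f_y(4, y) = 16*y - 33; no integer root y with |y| ≤ 4.
Only singular point on the grid: (-3, -1).
Classify: substitute x = -3 + u, y = -1 + v and expand: f = -3*u**3 - u**2*v + u*v**2 + v**2.
No constant or linear terms (consistent with a singular point). Quadratic part: v**2. Cubic part: -3*u**3 - u**2*v + u*v**2.
The quadratic part v**2 is a perfect square, so there is a single (double) tangent line v = 0, i.e. y = -1. Restricting the cubic part to that line (v = 0) leaves -3*u**3 ≠ 0, so f is not divisible by v and the branch is v² ≈ 3*u**3 to lowest order — this is a cusp.
Classification: cusp.


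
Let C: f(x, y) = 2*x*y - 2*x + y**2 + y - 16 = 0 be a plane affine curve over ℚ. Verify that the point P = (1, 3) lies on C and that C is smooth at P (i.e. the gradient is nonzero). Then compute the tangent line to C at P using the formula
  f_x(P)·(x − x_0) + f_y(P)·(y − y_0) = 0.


Tangent line at P: 4*x + 9*y - 31 = 0.

Step 1: f(1, 3) = 0, so P lies on C.
Step 2: partial derivatives
  f_x(x, y) = 2*y - 2, f_y(x, y) = 2*x + 2*y + 1.
  f_x(P) = 4, f_y(P) = 9 (gradient nonzero, so P is smooth).
Step 3: tangent line at P: 4·(x − 1) + 9·(y − 3) = 0.
Expanding: 4*x + 9*y - 31 = 0.


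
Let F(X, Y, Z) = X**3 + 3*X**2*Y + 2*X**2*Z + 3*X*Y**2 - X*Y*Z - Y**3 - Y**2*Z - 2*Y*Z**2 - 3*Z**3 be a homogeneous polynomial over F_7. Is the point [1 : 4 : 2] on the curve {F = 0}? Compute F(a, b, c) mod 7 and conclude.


F(1,4,2) ≡ 3 (mod 7); P is NOT on the curve.

Evaluate F(1, 4, 2) term-by-term (mod 7).
  X**3 ↦ 1·1·1·1 = 1
  3*X**2*Y ↦ 3·1·4·1 = 12
  2*X**2*Z ↦ 2·1·1·2 = 4
  3*X*Y**2 ↦ 3·1·16·1 = 48
  -X*Y*Z ↦ -1·1·4·2 = -8
  -Y**3 ↦ -1·1·64·1 = -64
  -Y**2*Z ↦ -1·1·16·2 = -32
  -2*Y*Z**2 ↦ -2·1·4·4 = -32
  -3*Z**3 ↦ -3·1·1·8 = -24
Sum: F(1, 4, 2) = (1) + (12) + (4) + (48) + (-8) + (-64) + (-32) + (-32) + (-24) = -95.
Reducing mod 7: -95 ≡ 3 (mod 7).
Since F(a, b, c) ≡ 3 ≠ 0 (mod 7), P does NOT lie on the curve.


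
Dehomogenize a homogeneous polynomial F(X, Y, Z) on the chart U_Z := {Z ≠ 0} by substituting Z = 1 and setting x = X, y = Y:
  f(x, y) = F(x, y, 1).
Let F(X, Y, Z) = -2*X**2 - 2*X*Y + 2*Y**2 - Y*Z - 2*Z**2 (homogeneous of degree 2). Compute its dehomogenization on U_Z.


f(x, y) = -2*x**2 - 2*x*y + 2*y**2 - y - 2

On U_Z we set Z = 1. Each monomial c·X^i·Y^j·Z^k in F becomes c·x^i·y^j·1^k = c·x^i·y^j.
Substituting Z = 1: F(X, Y, 1) = -2*x**2 - 2*x*y + 2*y**2 - y - 2.
Note: deg(f) ≤ deg(F) = 2; strict inequality happens when F is divisible by Z (lost terms).


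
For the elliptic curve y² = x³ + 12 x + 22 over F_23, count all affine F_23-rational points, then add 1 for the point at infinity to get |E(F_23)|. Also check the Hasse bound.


Affine points = {(1, 9), (1, 14), (2, 10), (2, 13), (3, 4), (3, 19), (5, 0), (7, 9), (7, 14), (8, 3), (8, 20), (9, 10), (9, 13), (11, 6), (11, 17), (12, 10), (12, 13), (13, 11), (13, 12), (14, 6), (14, 17), (15, 9), (15, 14), (16, 3), (16, 20), (19, 5), (19, 18), (21, 6), (21, 17), (22, 3), (22, 20)}; affine count = 31; |E(F_23)| = 32.

Discriminant check: Δ ∝ 4a³ + 27b² = 4·12³ + 27·22² = 4·1728 + 27·484 ≡ 16 (mod 23). Nonzero ⇒ E is nonsingular.
For each x ∈ F_23, compute rhs = x³ + 12·x + 22 mod 23, then count y ∈ F_23 with y² ≡ rhs.
  x = 0: rhs = 22, matching y values: none (0 points).
  x = 1: rhs = 12, matching y values: 9, 14 (2 points).
  x = 2: rhs = 8, matching y values: 10, 13 (2 points).
  x = 3: rhs = 16, matching y values: 4, 19 (2 points).
  x = 4: rhs = 19, matching y values: none (0 points).
  x = 5: rhs = 0, matching y values: 0 (1 points).
  x = 6: rhs = 11, matching y values: none (0 points).
  x = 7: rhs = 12, matching y values: 9, 14 (2 points).
  x = 8: rhs = 9, matching y values: 3, 20 (2 points).
  x = 9: rhs = 8, matching y values: 10, 13 (2 points).
  x = 10: rhs = 15, matching y values: none (0 points).
  x = 11: rhs = 13, matching y values: 6, 17 (2 points).
  x = 12: rhs = 8, matching y values: 10, 13 (2 points).
  x = 13: rhs = 6, matching y values: 11, 12 (2 points).
  x = 14: rhs = 13, matching y values: 6, 17 (2 points).
  x = 15: rhs = 12, matching y values: 9, 14 (2 points).
  x = 16: rhs = 9, matching y values: 3, 20 (2 points).
  x = 17: rhs = 10, matching y values: none (0 points).
  x = 18: rhs = 21, matching y values: none (0 points).
  x = 19: rhs = 2, matching y values: 5, 18 (2 points).
  x = 20: rhs = 5, matching y values: none (0 points).
  x = 21: rhs = 13, matching y values: 6, 17 (2 points).
  x = 22: rhs = 9, matching y values: 3, 20 (2 points).
Total affine count: 31.
Full point count |E(F_23)| = 31 + 1 = 32.
Hasse bound: |32 − (23+1)| = |8| = 8 ≤ 2√23 ≈ 9.5917 ✓.


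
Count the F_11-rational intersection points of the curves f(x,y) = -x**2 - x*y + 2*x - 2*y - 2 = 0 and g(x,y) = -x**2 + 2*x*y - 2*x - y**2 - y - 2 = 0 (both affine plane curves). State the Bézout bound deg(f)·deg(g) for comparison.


Common zeros: {(10, 6)}; count = 1; Bézout bound = 4.

deg(f) = 2, deg(g) = 2, so Bézout bound = 4.
Scan x ∈ F_11. For each x, list the y ∈ F_11 with f(x, y) ≡ 0 and those with g(x, y) ≡ 0 (mod 11); the common zeros in that column are the intersection.
  x = 0: f ≡ 0 at y ∈ {10}; g ≡ 0 at y ∈ {4, 6}; common: ∅.
  x = 1: f ≡ 0 at y ∈ {7}; g ≡ 0 at y ∈ {3, 9}; common: ∅.
  x = 2: f ≡ 0 at y ∈ {5}; g ≡ 0 at y ∈ ∅; common: ∅.
  x = 3: f ≡ 0 at y ∈ {10}; g ≡ 0 at y ∈ {2, 3}; common: ∅.
  x = 4: f ≡ 0 at y ∈ {2}; g ≡ 0 at y ∈ {9}; common: ∅.
  x = 5: f ≡ 0 at y ∈ {7}; g ≡ 0 at y ∈ ∅; common: ∅.
  x = 6: f ≡ 0 at y ∈ {5}; g ≡ 0 at y ∈ {4, 7}; common: ∅.
  x = 7: f ≡ 0 at y ∈ {2}; g ≡ 0 at y ∈ ∅; common: ∅.
  x = 8: f ≡ 0 at y ∈ {6}; g ≡ 0 at y ∈ ∅; common: ∅.
  x = 9: f ≡ 0 at y ∈ ∅; g ≡ 0 at y ∈ ∅; common: ∅.
  x = 10: f ≡ 0 at y ∈ {6}; g ≡ 0 at y ∈ {2, 6}; common: {6}.
Collecting: common zeros = {(10, 6)}, so the count is 1.
Comparison with the Bézout bound: 1 ≤ 4 = deg(f)·deg(g), as expected for curves with no common component (the affine F_11-count falls short of the bound because intersections may lie at infinity, over extension fields, or carry multiplicity).


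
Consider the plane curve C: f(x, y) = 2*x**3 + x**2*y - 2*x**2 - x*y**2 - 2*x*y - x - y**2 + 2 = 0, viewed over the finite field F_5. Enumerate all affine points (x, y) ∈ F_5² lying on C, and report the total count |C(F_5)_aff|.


Affine F_5-points: {(1, 3), (1, 4), (2, 1), (2, 4), (3, 0), (3, 2), (4, 2)}; count = 7.

For each of the 25 pairs (x, y) ∈ F_5², evaluate f(x, y) mod 5. Record the zeros.
  x = 0: [0↦2, 1↦1, 2↦3, 3↦3, 4↦1]  zeros at y ∈ ∅
  x = 1: [0↦1, 1↦3, 2↦1, 3↦0, 4↦0]  zeros at y ∈ {3, 4}
  x = 2: [0↦3, 1↦0, 2↦1, 3↦1, 4↦0]  zeros at y ∈ {1, 4}
  x = 3: [0↦0, 1↦4, 2↦0, 3↦3, 4↦3]  zeros at y ∈ {0, 2}
  x = 4: [0↦4, 1↦2, 2↦0, 3↦3, 4↦1]  zeros at y ∈ {2}
Collecting zeros: affine points = {(1, 3), (1, 4), (2, 1), (2, 4), (3, 0), (3, 2), (4, 2)}.
Total count |C(F_5)_aff| = 7.


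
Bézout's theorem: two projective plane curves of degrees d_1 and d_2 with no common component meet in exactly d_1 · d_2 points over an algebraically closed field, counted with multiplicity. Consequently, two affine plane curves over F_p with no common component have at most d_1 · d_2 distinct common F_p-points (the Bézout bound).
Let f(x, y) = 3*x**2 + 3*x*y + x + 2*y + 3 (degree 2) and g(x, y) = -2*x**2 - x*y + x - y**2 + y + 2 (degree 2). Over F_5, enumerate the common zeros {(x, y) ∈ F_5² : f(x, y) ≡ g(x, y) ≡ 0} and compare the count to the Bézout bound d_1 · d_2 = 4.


Common zeros: ∅; count = 0; Bézout bound = 4.

deg(f) = 2, deg(g) = 2, so Bézout bound = 4.
Scan x ∈ F_5. For each x, list the y ∈ F_5 with f(x, y) ≡ 0 and those with g(x, y) ≡ 0 (mod 5); the common zeros in that column are the intersection.
  x = 0: f ≡ 0 at y ∈ {1}; g ≡ 0 at y ∈ {2, 4}; common: ∅.
  x = 1: f ≡ 0 at y ∈ ∅; g ≡ 0 at y ∈ {1, 4}; common: ∅.
  x = 2: f ≡ 0 at y ∈ {1}; g ≡ 0 at y ∈ {2}; common: ∅.
  x = 3: f ≡ 0 at y ∈ {2}; g ≡ 0 at y ∈ ∅; common: ∅.
  x = 4: f ≡ 0 at y ∈ {0}; g ≡ 0 at y ∈ {1}; common: ∅.
Collecting: common zeros = ∅, so the count is 0.
Comparison with the Bézout bound: 0 ≤ 4 = deg(f)·deg(g), as expected for curves with no common component (the affine F_5-count falls short of the bound because intersections may lie at infinity, over extension fields, or carry multiplicity).


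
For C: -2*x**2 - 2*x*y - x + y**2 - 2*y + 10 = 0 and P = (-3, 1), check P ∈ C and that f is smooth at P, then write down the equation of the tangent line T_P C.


Tangent line at P: 9*x + 6*y + 21 = 0.

Step 1: f(-3, 1) = 0, so P lies on C.
Step 2: partial derivatives
  f_x(x, y) = -4*x - 2*y - 1, f_y(x, y) = -2*x + 2*y - 2.
  f_x(P) = 9, f_y(P) = 6 (gradient nonzero, so P is smooth).
Step 3: tangent line at P: 9·(x − -3) + 6·(y − 1) = 0.
Expanding: 9*x + 6*y + 21 = 0.


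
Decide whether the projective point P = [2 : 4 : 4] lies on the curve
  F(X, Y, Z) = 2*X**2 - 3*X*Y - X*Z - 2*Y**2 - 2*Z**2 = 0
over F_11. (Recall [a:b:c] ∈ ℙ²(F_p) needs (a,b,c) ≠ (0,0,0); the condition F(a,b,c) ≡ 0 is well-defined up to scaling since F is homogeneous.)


F(2,4,4) ≡ 0 (mod 11); P is on the curve.

Evaluate F(2, 4, 4) term-by-term (mod 11).
  2*X**2 ↦ 2·4·1·1 = 8
  -3*X*Y ↦ -3·2·4·1 = -24
  -X*Z ↦ -1·2·1·4 = -8
  -2*Y**2 ↦ -2·1·16·1 = -32
  -2*Z**2 ↦ -2·1·1·16 = -32
Sum: F(2, 4, 4) = (8) + (-24) + (-8) + (-32) + (-32) = -88.
Reducing mod 11: -88 ≡ 0 (mod 11).
Since F(a, b, c) ≡ 0 (mod 11), P lies on the curve.


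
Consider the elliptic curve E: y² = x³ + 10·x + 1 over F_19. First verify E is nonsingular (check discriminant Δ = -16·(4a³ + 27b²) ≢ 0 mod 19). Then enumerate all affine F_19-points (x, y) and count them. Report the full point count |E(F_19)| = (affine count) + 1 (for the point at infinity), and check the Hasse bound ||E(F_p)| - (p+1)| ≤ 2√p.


Affine points = {(0, 1), (0, 18), (3, 1), (3, 18), (5, 9), (5, 10), (6, 7), (6, 12), (8, 2), (8, 17), (11, 6), (11, 13), (12, 5), (12, 14), (14, 4), (14, 15), (15, 7), (15, 12), (16, 1), (16, 18), (17, 7), (17, 12), (18, 3), (18, 16)}; affine count = 24; |E(F_19)| = 25.

Discriminant check: Δ ∝ 4a³ + 27b² = 4·10³ + 27·1² = 4·1000 + 27·1 ≡ 18 (mod 19). Nonzero ⇒ E is nonsingular.
For each x ∈ F_19, compute rhs = x³ + 10·x + 1 mod 19, then count y ∈ F_19 with y² ≡ rhs.
  x = 0: rhs = 1, matching y values: 1, 18 (2 points).
  x = 1: rhs = 12, matching y values: none (0 points).
  x = 2: rhs = 10, matching y values: none (0 points).
  x = 3: rhs = 1, matching y values: 1, 18 (2 points).
  x = 4: rhs = 10, matching y values: none (0 points).
  x = 5: rhs = 5, matching y values: 9, 10 (2 points).
  x = 6: rhs = 11, matching y values: 7, 12 (2 points).
  x = 7: rhs = 15, matching y values: none (0 points).
  x = 8: rhs = 4, matching y values: 2, 17 (2 points).
  x = 9: rhs = 3, matching y values: none (0 points).
  x = 10: rhs = 18, matching y values: none (0 points).
  x = 11: rhs = 17, matching y values: 6, 13 (2 points).
  x = 12: rhs = 6, matching y values: 5, 14 (2 points).
  x = 13: rhs = 10, matching y values: none (0 points).
  x = 14: rhs = 16, matching y values: 4, 15 (2 points).
  x = 15: rhs = 11, matching y values: 7, 12 (2 points).
  x = 16: rhs = 1, matching y values: 1, 18 (2 points).
  x = 17: rhs = 11, matching y values: 7, 12 (2 points).
  x = 18: rhs = 9, matching y values: 3, 16 (2 points).
Total affine count: 24.
Full point count |E(F_19)| = 24 + 1 = 25.
Hasse bound: |25 − (19+1)| = |5| = 5 ≤ 2√19 ≈ 8.7178 ✓.


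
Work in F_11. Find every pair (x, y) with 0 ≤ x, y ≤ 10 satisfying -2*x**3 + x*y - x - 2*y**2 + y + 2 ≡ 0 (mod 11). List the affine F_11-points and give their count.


Affine F_11-points: {(3, 0), (3, 2), (5, 0), (5, 3), (6, 4), (6, 5), (7, 6), (7, 9), (8, 1), (8, 9)}; count = 10.

For each of the 121 pairs (x, y) ∈ F_11², evaluate f(x, y) mod 11. Record the zeros.
  x = 0: [0↦2, 1↦1, 2↦7, 3↦9, 4↦7, 5↦1, 6↦2, 7↦10, 8↦3, 9↦3, 10↦10]  zeros at y ∈ ∅
  x = 1: [0↦10, 1↦10, 2↦6, 3↦9, 4↦8, 5↦3, 6↦5, 7↦3, 8↦8, 9↦9, 10↦6]  zeros at y ∈ ∅
  x = 2: [0↦6, 1↦7, 2↦4, 3↦8, 4↦8, 5↦4, 6↦7, 7↦6, 8↦1, 9↦3, 10↦1]  zeros at y ∈ ∅
  x = 3: [0↦0, 1↦2, 2↦0, 3↦5, 4↦6, 5↦3, 6↦7, 7↦7, 8↦3, 9↦6, 10↦5]  zeros at y ∈ {0, 2}
  x = 4: [0↦2, 1↦5, 2↦4, 3↦10, 4↦1, 5↦10, 6↦4, 7↦5, 8↦2, 9↦6, 10↦6]  zeros at y ∈ ∅
  x = 5: [0↦0, 1↦4, 2↦4, 3↦0, 4↦3, 5↦2, 6↦8, 7↦10, 8↦8, 9↦2, 10↦3]  zeros at y ∈ {0, 3}
  x = 6: [0↦4, 1↦9, 2↦10, 3↦7, 4↦0, 5↦0, 6↦7, 7↦10, 8↦9, 9↦4, 10↦6]  zeros at y ∈ {4, 5}
  x = 7: [0↦2, 1↦8, 2↦10, 3↦8, 4↦2, 5↦3, 6↦0, 7↦4, 8↦4, 9↦0, 10↦3]  zeros at y ∈ {6, 9}
  x = 8: [0↦4, 1↦0, 2↦3, 3↦2, 4↦8, 5↦10, 6↦8, 7↦2, 8↦3, 9↦0, 10↦4]  zeros at y ∈ {1, 9}
  x = 9: [0↦9, 1↦6, 2↦10, 3↦10, 4↦6, 5↦9, 6↦8, 7↦3, 8↦5, 9↦3, 10↦8]  zeros at y ∈ ∅
  x = 10: [0↦5, 1↦3, 2↦8, 3↦9, 4↦6, 5↦10, 6↦10, 7↦6, 8↦9, 9↦8, 10↦3]  zeros at y ∈ ∅
Collecting zeros: affine points = {(3, 0), (3, 2), (5, 0), (5, 3), (6, 4), (6, 5), (7, 6), (7, 9), (8, 1), (8, 9)}.
Total count |C(F_11)_aff| = 10.


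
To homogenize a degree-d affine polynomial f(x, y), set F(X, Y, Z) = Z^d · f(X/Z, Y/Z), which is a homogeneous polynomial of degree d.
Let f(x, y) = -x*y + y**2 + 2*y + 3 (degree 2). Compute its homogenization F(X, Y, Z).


F(X, Y, Z) = -X*Y + Y**2 + 2*Y*Z + 3*Z**2

deg(f) = 2.
Substitute x = X/Z, y = Y/Z into f, then multiply by Z^2.
  monomial -1·x^1·y^1 ↦ -1·X^1·Y^1·Z^0.
  monomial 1·x^0·y^2 ↦ 1·X^0·Y^2·Z^0.
  monomial 2·x^0·y^1 ↦ 2·X^0·Y^1·Z^1.
  monomial 3·x^0·y^0 ↦ 3·X^0·Y^0·Z^2.
Collecting: F(X, Y, Z) = -X*Y + Y**2 + 2*Y*Z + 3*Z**2.


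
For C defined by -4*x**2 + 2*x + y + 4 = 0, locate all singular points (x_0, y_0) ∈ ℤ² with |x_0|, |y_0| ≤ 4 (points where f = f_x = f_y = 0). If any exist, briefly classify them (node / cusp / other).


No singular points in the scanned grid; C is smooth there.

Compute partial derivatives:
  f_x = 2 - 8*x.
  f_y = 1.
f_y = 1 is a nonzero constant, so f_y never vanishes: no point (x, y) can satisfy f = f_x = f_y = 0. In particular no (x, y) ∈ {−4, ..., 4}² is singular; the curve is smooth.


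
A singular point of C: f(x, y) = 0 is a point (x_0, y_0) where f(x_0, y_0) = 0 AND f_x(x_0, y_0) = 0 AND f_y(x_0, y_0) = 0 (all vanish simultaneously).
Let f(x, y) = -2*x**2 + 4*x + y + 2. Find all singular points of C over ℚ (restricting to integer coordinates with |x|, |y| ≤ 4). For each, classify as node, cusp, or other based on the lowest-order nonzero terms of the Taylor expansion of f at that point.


No singular points in the scanned grid; C is smooth there.

Compute partial derivatives:
  f_x = 4 - 4*x.
  f_y = 1.
f_y = 1 is a nonzero constant, so f_y never vanishes: no point (x, y) can satisfy f = f_x = f_y = 0. In particular no (x, y) ∈ {−4, ..., 4}² is singular; the curve is smooth.


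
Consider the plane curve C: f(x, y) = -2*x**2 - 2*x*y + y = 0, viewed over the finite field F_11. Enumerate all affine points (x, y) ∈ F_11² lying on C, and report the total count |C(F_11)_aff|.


Affine F_11-points: {(0, 0), (1, 9), (2, 1), (3, 3), (4, 8), (5, 3), (7, 6), (8, 1), (9, 6), (10, 8)}; count = 10.

For each of the 121 pairs (x, y) ∈ F_11², evaluate f(x, y) mod 11. Record the zeros.
  x = 0: [0↦0, 1↦1, 2↦2, 3↦3, 4↦4, 5↦5, 6↦6, 7↦7, 8↦8, 9↦9, 10↦10]  zeros at y ∈ {0}
  x = 1: [0↦9, 1↦8, 2↦7, 3↦6, 4↦5, 5↦4, 6↦3, 7↦2, 8↦1, 9↦0, 10↦10]  zeros at y ∈ {9}
  x = 2: [0↦3, 1↦0, 2↦8, 3↦5, 4↦2, 5↦10, 6↦7, 7↦4, 8↦1, 9↦9, 10↦6]  zeros at y ∈ {1}
  x = 3: [0↦4, 1↦10, 2↦5, 3↦0, 4↦6, 5↦1, 6↦7, 7↦2, 8↦8, 9↦3, 10↦9]  zeros at y ∈ {3}
  x = 4: [0↦1, 1↦5, 2↦9, 3↦2, 4↦6, 5↦10, 6↦3, 7↦7, 8↦0, 9↦4, 10↦8]  zeros at y ∈ {8}
  x = 5: [0↦5, 1↦7, 2↦9, 3↦0, 4↦2, 5↦4, 6↦6, 7↦8, 8↦10, 9↦1, 10↦3]  zeros at y ∈ {3}
  x = 6: [0↦5, 1↦5, 2↦5, 3↦5, 4↦5, 5↦5, 6↦5, 7↦5, 8↦5, 9↦5, 10↦5]  zeros at y ∈ ∅
  x = 7: [0↦1, 1↦10, 2↦8, 3↦6, 4↦4, 5↦2, 6↦0, 7↦9, 8↦7, 9↦5, 10↦3]  zeros at y ∈ {6}
  x = 8: [0↦4, 1↦0, 2↦7, 3↦3, 4↦10, 5↦6, 6↦2, 7↦9, 8↦5, 9↦1, 10↦8]  zeros at y ∈ {1}
  x = 9: [0↦3, 1↦8, 2↦2, 3↦7, 4↦1, 5↦6, 6↦0, 7↦5, 8↦10, 9↦4, 10↦9]  zeros at y ∈ {6}
  x = 10: [0↦9, 1↦1, 2↦4, 3↦7, 4↦10, 5↦2, 6↦5, 7↦8, 8↦0, 9↦3, 10↦6]  zeros at y ∈ {8}
Collecting zeros: affine points = {(0, 0), (1, 9), (2, 1), (3, 3), (4, 8), (5, 3), (7, 6), (8, 1), (9, 6), (10, 8)}.
Total count |C(F_11)_aff| = 10.


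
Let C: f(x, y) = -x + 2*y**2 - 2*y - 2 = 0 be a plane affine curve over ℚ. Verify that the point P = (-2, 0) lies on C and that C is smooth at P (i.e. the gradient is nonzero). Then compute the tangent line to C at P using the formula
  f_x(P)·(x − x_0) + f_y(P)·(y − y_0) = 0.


Tangent line at P: -x - 2*y - 2 = 0.

Step 1: f(-2, 0) = 0, so P lies on C.
Step 2: partial derivatives
  f_x(x, y) = -1, f_y(x, y) = 4*y - 2.
  f_x(P) = -1, f_y(P) = -2 (gradient nonzero, so P is smooth).
Step 3: tangent line at P: -1·(x − -2) + -2·(y − 0) = 0.
Expanding: -x - 2*y - 2 = 0.


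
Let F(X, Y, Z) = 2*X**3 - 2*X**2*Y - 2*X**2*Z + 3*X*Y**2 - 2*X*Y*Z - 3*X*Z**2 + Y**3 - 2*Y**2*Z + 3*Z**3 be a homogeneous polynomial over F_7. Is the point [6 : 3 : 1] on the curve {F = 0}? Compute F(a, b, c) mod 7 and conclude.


F(6,3,1) ≡ 5 (mod 7); P is NOT on the curve.

Evaluate F(6, 3, 1) term-by-term (mod 7).
  2*X**3 ↦ 2·216·1·1 = 432
  -2*X**2*Y ↦ -2·36·3·1 = -216
  -2*X**2*Z ↦ -2·36·1·1 = -72
  3*X*Y**2 ↦ 3·6·9·1 = 162
  -2*X*Y*Z ↦ -2·6·3·1 = -36
  -3*X*Z**2 ↦ -3·6·1·1 = -18
  Y**3 ↦ 1·1·27·1 = 27
  -2*Y**2*Z ↦ -2·1·9·1 = -18
  3*Z**3 ↦ 3·1·1·1 = 3
Sum: F(6, 3, 1) = (432) + (-216) + (-72) + (162) + (-36) + (-18) + (27) + (-18) + (3) = 264.
Reducing mod 7: 264 ≡ 5 (mod 7).
Since F(a, b, c) ≡ 5 ≠ 0 (mod 7), P does NOT lie on the curve.


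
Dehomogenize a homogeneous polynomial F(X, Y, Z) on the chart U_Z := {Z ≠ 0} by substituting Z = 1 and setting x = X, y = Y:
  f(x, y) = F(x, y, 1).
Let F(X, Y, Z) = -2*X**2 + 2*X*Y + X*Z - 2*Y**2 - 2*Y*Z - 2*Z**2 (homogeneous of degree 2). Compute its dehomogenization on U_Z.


f(x, y) = -2*x**2 + 2*x*y + x - 2*y**2 - 2*y - 2

On U_Z we set Z = 1. Each monomial c·X^i·Y^j·Z^k in F becomes c·x^i·y^j·1^k = c·x^i·y^j.
Substituting Z = 1: F(X, Y, 1) = -2*x**2 + 2*x*y + x - 2*y**2 - 2*y - 2.
Note: deg(f) ≤ deg(F) = 2; strict inequality happens when F is divisible by Z (lost terms).


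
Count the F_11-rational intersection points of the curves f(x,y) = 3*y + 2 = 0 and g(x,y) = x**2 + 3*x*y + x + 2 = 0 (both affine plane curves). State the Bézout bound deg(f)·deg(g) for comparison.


Common zeros: {(5, 3), (7, 3)}; count = 2; Bézout bound = 2.

deg(f) = 1, deg(g) = 2, so Bézout bound = 2.
Scan x ∈ F_11. For each x, list the y ∈ F_11 with f(x, y) ≡ 0 and those with g(x, y) ≡ 0 (mod 11); the common zeros in that column are the intersection.
  x = 0: f ≡ 0 at y ∈ {3}; g ≡ 0 at y ∈ ∅; common: ∅.
  x = 1: f ≡ 0 at y ∈ {3}; g ≡ 0 at y ∈ {6}; common: ∅.
  x = 2: f ≡ 0 at y ∈ {3}; g ≡ 0 at y ∈ {6}; common: ∅.
  x = 3: f ≡ 0 at y ∈ {3}; g ≡ 0 at y ∈ {7}; common: ∅.
  x = 4: f ≡ 0 at y ∈ {3}; g ≡ 0 at y ∈ {0}; common: ∅.
  x = 5: f ≡ 0 at y ∈ {3}; g ≡ 0 at y ∈ {3}; common: {3}.
  x = 6: f ≡ 0 at y ∈ {3}; g ≡ 0 at y ∈ {0}; common: ∅.
  x = 7: f ≡ 0 at y ∈ {3}; g ≡ 0 at y ∈ {3}; common: {3}.
  x = 8: f ≡ 0 at y ∈ {3}; g ≡ 0 at y ∈ {7}; common: ∅.
  x = 9: f ≡ 0 at y ∈ {3}; g ≡ 0 at y ∈ {8}; common: ∅.
  x = 10: f ≡ 0 at y ∈ {3}; g ≡ 0 at y ∈ {8}; common: ∅.
Collecting: common zeros = {(5, 3), (7, 3)}, so the count is 2.
Comparison with the Bézout bound: 2 ≤ 2 = deg(f)·deg(g), as expected for curves with no common component (the bound is attained).


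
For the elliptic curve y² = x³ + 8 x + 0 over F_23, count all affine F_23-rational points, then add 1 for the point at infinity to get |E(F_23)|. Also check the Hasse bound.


Affine points = {(0, 0), (1, 3), (1, 20), (2, 1), (2, 22), (4, 2), (4, 21), (5, 2), (5, 21), (7, 10), (7, 13), (8, 1), (8, 22), (11, 4), (11, 19), (13, 1), (13, 22), (14, 2), (14, 21), (17, 9), (17, 14), (20, 8), (20, 15)}; affine count = 23; |E(F_23)| = 24.

Discriminant check: Δ ∝ 4a³ + 27b² = 4·8³ + 27·0² = 4·512 + 27·0 ≡ 1 (mod 23). Nonzero ⇒ E is nonsingular.
For each x ∈ F_23, compute rhs = x³ + 8·x + 0 mod 23, then count y ∈ F_23 with y² ≡ rhs.
  x = 0: rhs = 0, matching y values: 0 (1 points).
  x = 1: rhs = 9, matching y values: 3, 20 (2 points).
  x = 2: rhs = 1, matching y values: 1, 22 (2 points).
  x = 3: rhs = 5, matching y values: none (0 points).
  x = 4: rhs = 4, matching y values: 2, 21 (2 points).
  x = 5: rhs = 4, matching y values: 2, 21 (2 points).
  x = 6: rhs = 11, matching y values: none (0 points).
  x = 7: rhs = 8, matching y values: 10, 13 (2 points).
  x = 8: rhs = 1, matching y values: 1, 22 (2 points).
  x = 9: rhs = 19, matching y values: none (0 points).
  x = 10: rhs = 22, matching y values: none (0 points).
  x = 11: rhs = 16, matching y values: 4, 19 (2 points).
  x = 12: rhs = 7, matching y values: none (0 points).
  x = 13: rhs = 1, matching y values: 1, 22 (2 points).
  x = 14: rhs = 4, matching y values: 2, 21 (2 points).
  x = 15: rhs = 22, matching y values: none (0 points).
  x = 16: rhs = 15, matching y values: none (0 points).
  x = 17: rhs = 12, matching y values: 9, 14 (2 points).
  x = 18: rhs = 19, matching y values: none (0 points).
  x = 19: rhs = 19, matching y values: none (0 points).
  x = 20: rhs = 18, matching y values: 8, 15 (2 points).
  x = 21: rhs = 22, matching y values: none (0 points).
  x = 22: rhs = 14, matching y values: none (0 points).
Total affine count: 23.
Full point count |E(F_23)| = 23 + 1 = 24.
Hasse bound: |24 − (23+1)| = |0| = 0 ≤ 2√23 ≈ 9.5917 ✓.


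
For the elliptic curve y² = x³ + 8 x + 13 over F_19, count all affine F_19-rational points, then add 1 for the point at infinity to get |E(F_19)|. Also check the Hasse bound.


Affine points = {(3, 8), (3, 11), (5, 8), (5, 11), (6, 7), (6, 12), (8, 0), (9, 4), (9, 15), (11, 8), (11, 11), (14, 0), (16, 0), (18, 2), (18, 17)}; affine count = 15; |E(F_19)| = 16.

Discriminant check: Δ ∝ 4a³ + 27b² = 4·8³ + 27·13² = 4·512 + 27·169 ≡ 18 (mod 19). Nonzero ⇒ E is nonsingular.
For each x ∈ F_19, compute rhs = x³ + 8·x + 13 mod 19, then count y ∈ F_19 with y² ≡ rhs.
  x = 0: rhs = 13, matching y values: none (0 points).
  x = 1: rhs = 3, matching y values: none (0 points).
  x = 2: rhs = 18, matching y values: none (0 points).
  x = 3: rhs = 7, matching y values: 8, 11 (2 points).
  x = 4: rhs = 14, matching y values: none (0 points).
  x = 5: rhs = 7, matching y values: 8, 11 (2 points).
  x = 6: rhs = 11, matching y values: 7, 12 (2 points).
  x = 7: rhs = 13, matching y values: none (0 points).
  x = 8: rhs = 0, matching y values: 0 (1 points).
  x = 9: rhs = 16, matching y values: 4, 15 (2 points).
  x = 10: rhs = 10, matching y values: none (0 points).
  x = 11: rhs = 7, matching y values: 8, 11 (2 points).
  x = 12: rhs = 13, matching y values: none (0 points).
  x = 13: rhs = 15, matching y values: none (0 points).
  x = 14: rhs = 0, matching y values: 0 (1 points).
  x = 15: rhs = 12, matching y values: none (0 points).
  x = 16: rhs = 0, matching y values: 0 (1 points).
  x = 17: rhs = 8, matching y values: none (0 points).
  x = 18: rhs = 4, matching y values: 2, 17 (2 points).
Total affine count: 15.
Full point count |E(F_19)| = 15 + 1 = 16.
Hasse bound: |16 − (19+1)| = |-4| = 4 ≤ 2√19 ≈ 8.7178 ✓.


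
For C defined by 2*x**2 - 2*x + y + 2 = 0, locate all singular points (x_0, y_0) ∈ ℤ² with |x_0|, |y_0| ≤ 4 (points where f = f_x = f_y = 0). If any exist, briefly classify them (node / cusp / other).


No singular points in the scanned grid; C is smooth there.

Compute partial derivatives:
  f_x = 4*x - 2.
  f_y = 1.
f_y = 1 is a nonzero constant, so f_y never vanishes: no point (x, y) can satisfy f = f_x = f_y = 0. In particular no (x, y) ∈ {−4, ..., 4}² is singular; the curve is smooth.


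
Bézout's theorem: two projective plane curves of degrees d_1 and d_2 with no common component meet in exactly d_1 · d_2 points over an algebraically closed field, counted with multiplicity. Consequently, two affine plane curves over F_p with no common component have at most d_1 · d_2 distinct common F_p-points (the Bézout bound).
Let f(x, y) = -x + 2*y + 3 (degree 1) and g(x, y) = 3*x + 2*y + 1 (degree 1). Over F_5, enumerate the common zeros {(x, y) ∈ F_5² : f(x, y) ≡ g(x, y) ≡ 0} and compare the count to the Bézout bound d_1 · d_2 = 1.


Common zeros: {(3, 0)}; count = 1; Bézout bound = 1.

deg(f) = 1, deg(g) = 1, so Bézout bound = 1.
Scan x ∈ F_5. For each x, list the y ∈ F_5 with f(x, y) ≡ 0 and those with g(x, y) ≡ 0 (mod 5); the common zeros in that column are the intersection.
  x = 0: f ≡ 0 at y ∈ {1}; g ≡ 0 at y ∈ {2}; common: ∅.
  x = 1: f ≡ 0 at y ∈ {4}; g ≡ 0 at y ∈ {3}; common: ∅.
  x = 2: f ≡ 0 at y ∈ {2}; g ≡ 0 at y ∈ {4}; common: ∅.
  x = 3: f ≡ 0 at y ∈ {0}; g ≡ 0 at y ∈ {0}; common: {0}.
  x = 4: f ≡ 0 at y ∈ {3}; g ≡ 0 at y ∈ {1}; common: ∅.
Collecting: common zeros = {(3, 0)}, so the count is 1.
Comparison with the Bézout bound: 1 ≤ 1 = deg(f)·deg(g), as expected for curves with no common component (the bound is attained).


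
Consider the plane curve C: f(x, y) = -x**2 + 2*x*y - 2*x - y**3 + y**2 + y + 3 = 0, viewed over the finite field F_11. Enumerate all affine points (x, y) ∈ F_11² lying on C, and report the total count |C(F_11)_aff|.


Affine F_11-points: {(1, 0), (2, 1), (2, 4), (2, 7), (3, 5), (4, 4), (5, 5), (7, 3), (8, 0), (8, 3), (8, 9), (9, 1), (10, 7)}; count = 13.

For each of the 121 pairs (x, y) ∈ F_11², evaluate f(x, y) mod 11. Record the zeros.
  x = 0: [0↦3, 1↦4, 2↦1, 3↦10, 4↦3, 5↦7, 6↦5, 7↦2, 8↦3, 9↦2, 10↦4]  zeros at y ∈ ∅
  x = 1: [0↦0, 1↦3, 2↦2, 3↦2, 4↦8, 5↦3, 6↦3, 7↦2, 8↦5, 9↦6, 10↦10]  zeros at y ∈ {0}
  x = 2: [0↦6, 1↦0, 2↦1, 3↦3, 4↦0, 5↦8, 6↦10, 7↦0, 8↦5, 9↦8, 10↦3]  zeros at y ∈ {1, 4, 7}
  x = 3: [0↦10, 1↦6, 2↦9, 3↦2, 4↦1, 5↦0, 6↦4, 7↦7, 8↦3, 9↦8, 10↦5]  zeros at y ∈ {5}
  x = 4: [0↦1, 1↦10, 2↦4, 3↦10, 4↦0, 5↦1, 6↦7, 7↦1, 8↦10, 9↦6, 10↦5]  zeros at y ∈ {4}
  x = 5: [0↦1, 1↦1, 2↦8, 3↦5, 4↦8, 5↦0, 6↦8, 7↦4, 8↦4, 9↦2, 10↦3]  zeros at y ∈ {5}
  x = 6: [0↦10, 1↦1, 2↦10, 3↦9, 4↦3, 5↦8, 6↦7, 7↦5, 8↦7, 9↦7, 10↦10]  zeros at y ∈ ∅
  x = 7: [0↦6, 1↦10, 2↦10, 3↦0, 4↦7, 5↦3, 6↦4, 7↦4, 8↦8, 9↦10, 10↦4]  zeros at y ∈ {3}
  x = 8: [0↦0, 1↦6, 2↦8, 3↦0, 4↦9, 5↦7, 6↦10, 7↦1, 8↦7, 9↦0, 10↦7]  zeros at y ∈ {0, 3, 9}
  x = 9: [0↦3, 1↦0, 2↦4, 3↦9, 4↦9, 5↦9, 6↦3, 7↦7, 8↦4, 9↦10, 10↦8]  zeros at y ∈ {1}
  x = 10: [0↦4, 1↦3, 2↦9, 3↦5, 4↦7, 5↦9, 6↦5, 7↦0, 8↦10, 9↦7, 10↦7]  zeros at y ∈ {7}
Collecting zeros: affine points = {(1, 0), (2, 1), (2, 4), (2, 7), (3, 5), (4, 4), (5, 5), (7, 3), (8, 0), (8, 3), (8, 9), (9, 1), (10, 7)}.
Total count |C(F_11)_aff| = 13.


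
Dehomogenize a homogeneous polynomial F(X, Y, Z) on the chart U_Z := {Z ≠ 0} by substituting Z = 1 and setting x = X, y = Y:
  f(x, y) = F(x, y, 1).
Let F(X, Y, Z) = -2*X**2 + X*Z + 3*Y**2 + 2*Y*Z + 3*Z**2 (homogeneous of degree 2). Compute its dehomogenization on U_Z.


f(x, y) = -2*x**2 + x + 3*y**2 + 2*y + 3

On U_Z we set Z = 1. Each monomial c·X^i·Y^j·Z^k in F becomes c·x^i·y^j·1^k = c·x^i·y^j.
Substituting Z = 1: F(X, Y, 1) = -2*x**2 + x + 3*y**2 + 2*y + 3.
Note: deg(f) ≤ deg(F) = 2; strict inequality happens when F is divisible by Z (lost terms).


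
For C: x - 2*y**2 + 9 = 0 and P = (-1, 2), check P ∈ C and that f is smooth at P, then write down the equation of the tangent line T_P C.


Tangent line at P: x - 8*y + 17 = 0.

Step 1: f(-1, 2) = 0, so P lies on C.
Step 2: partial derivatives
  f_x(x, y) = 1, f_y(x, y) = -4*y.
  f_x(P) = 1, f_y(P) = -8 (gradient nonzero, so P is smooth).
Step 3: tangent line at P: 1·(x − -1) + -8·(y − 2) = 0.
Expanding: x - 8*y + 17 = 0.


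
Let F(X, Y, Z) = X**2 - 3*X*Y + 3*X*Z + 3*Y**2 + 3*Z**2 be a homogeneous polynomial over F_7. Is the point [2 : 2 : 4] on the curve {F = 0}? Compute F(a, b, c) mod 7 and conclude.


F(2,2,4) ≡ 6 (mod 7); P is NOT on the curve.

Evaluate F(2, 2, 4) term-by-term (mod 7).
  X**2 ↦ 1·4·1·1 = 4
  -3*X*Y ↦ -3·2·2·1 = -12
  3*X*Z ↦ 3·2·1·4 = 24
  3*Y**2 ↦ 3·1·4·1 = 12
  3*Z**2 ↦ 3·1·1·16 = 48
Sum: F(2, 2, 4) = (4) + (-12) + (24) + (12) + (48) = 76.
Reducing mod 7: 76 ≡ 6 (mod 7).
Since F(a, b, c) ≡ 6 ≠ 0 (mod 7), P does NOT lie on the curve.


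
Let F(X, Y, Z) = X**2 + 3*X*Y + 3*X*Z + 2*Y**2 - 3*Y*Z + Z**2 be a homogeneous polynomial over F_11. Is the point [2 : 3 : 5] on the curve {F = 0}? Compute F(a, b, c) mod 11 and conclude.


F(2,3,5) ≡ 6 (mod 11); P is NOT on the curve.

Evaluate F(2, 3, 5) term-by-term (mod 11).
  X**2 ↦ 1·4·1·1 = 4
  3*X*Y ↦ 3·2·3·1 = 18
  3*X*Z ↦ 3·2·1·5 = 30
  2*Y**2 ↦ 2·1·9·1 = 18
  -3*Y*Z ↦ -3·1·3·5 = -45
  Z**2 ↦ 1·1·1·25 = 25
Sum: F(2, 3, 5) = (4) + (18) + (30) + (18) + (-45) + (25) = 50.
Reducing mod 11: 50 ≡ 6 (mod 11).
Since F(a, b, c) ≡ 6 ≠ 0 (mod 11), P does NOT lie on the curve.


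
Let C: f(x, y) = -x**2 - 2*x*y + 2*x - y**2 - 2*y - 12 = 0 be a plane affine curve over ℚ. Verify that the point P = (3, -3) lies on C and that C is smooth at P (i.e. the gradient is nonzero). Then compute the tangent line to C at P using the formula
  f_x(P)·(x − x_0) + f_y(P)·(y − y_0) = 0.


Tangent line at P: 2*x - 2*y - 12 = 0.

Step 1: f(3, -3) = 0, so P lies on C.
Step 2: partial derivatives
  f_x(x, y) = -2*x - 2*y + 2, f_y(x, y) = -2*x - 2*y - 2.
  f_x(P) = 2, f_y(P) = -2 (gradient nonzero, so P is smooth).
Step 3: tangent line at P: 2·(x − 3) + -2·(y − -3) = 0.
Expanding: 2*x - 2*y - 12 = 0.


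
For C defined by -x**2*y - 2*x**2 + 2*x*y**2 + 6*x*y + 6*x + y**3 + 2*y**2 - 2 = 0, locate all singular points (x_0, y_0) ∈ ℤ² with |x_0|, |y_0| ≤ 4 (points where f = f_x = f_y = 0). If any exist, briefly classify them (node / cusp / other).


Singular points: {(1, -1)}; classification: node.

Compute partial derivatives:
  f_x = -2*x*y - 4*x + 2*y**2 + 6*y + 6.
  f_y = -x**2 + 4*x*y + 6*x + 3*y**2 + 4*y.
Scan x_0 ∈ {−4, ..., 4}. For each x_0, f_y(x_0, y) is a polynomial in y; find its integer roots y ∈ {−4, ..., 4}, then test f_x and f at those candidates.
  x = -4: f_y(-4, y) = 3*y**2 - 12*y - 40; no integer root y with |y| ≤ 4.
  x = -3: f_y(-3, y) = 3*y**2 - 8*y - 27; no integer root y with |y| ≤ 4.
  x = -2: f_y(-2, y) = 3*y**2 - 4*y - 16; no integer root y with |y| ≤ 4.
  x = -1: f_y(-1, y) = 3*y**2 - 7; no integer root y with |y| ≤ 4.
  x = 0: f_y(0, y) = 3*y**2 + 4*y; vanishes at y ∈ {0}. (0, 0): f_x = 6 ≠ 0.
  x = 1: f_y(1, y) = 3*y**2 + 8*y + 5; vanishes at y ∈ {-1}. (1, -1): f_x = 0, f = 0 — SINGULAR.
  x = 2: f_y(2, y) = 3*y**2 + 12*y + 8; no integer root y with |y| ≤ 4.
  x = 3: f_y(3, y) = 3*y**2 + 16*y + 9; no integer root y with |y| ≤ 4.
  x = 4: f_y(4, y) = 3*y**2 + 20*y + 8; no integer root y with |y| ≤ 4.
Only singular point on the grid: (1, -1).
Classify: substitute x = 1 + u, y = -1 + v and expand: f = -u**2*v - u**2 + 2*u*v**2 + v**3 + v**2.
No constant or linear terms (consistent with a singular point). Quadratic part: -u**2 + v**2. Cubic part: -u**2*v + 2*u*v**2 + v**3.
The quadratic part v**2 - u**2 = (v − u)(v + u) splits into two distinct linear factors, so there are two distinct tangent lines y − -1 = ±(x − 1) — this is a node (ordinary double point).
Classification: node.


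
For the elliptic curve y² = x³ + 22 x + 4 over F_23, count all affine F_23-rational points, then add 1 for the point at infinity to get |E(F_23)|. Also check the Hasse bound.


Affine points = {(0, 2), (0, 21), (1, 2), (1, 21), (4, 8), (4, 15), (5, 3), (5, 20), (7, 8), (7, 15), (8, 5), (8, 18), (11, 6), (11, 17), (12, 8), (12, 15), (13, 7), (13, 16), (15, 11), (15, 12), (16, 6), (16, 17), (17, 1), (17, 22), (19, 6), (19, 17), (20, 7), (20, 16), (22, 2), (22, 21)}; affine count = 30; |E(F_23)| = 31.

Discriminant check: Δ ∝ 4a³ + 27b² = 4·22³ + 27·4² = 4·10648 + 27·16 ≡ 14 (mod 23). Nonzero ⇒ E is nonsingular.
For each x ∈ F_23, compute rhs = x³ + 22·x + 4 mod 23, then count y ∈ F_23 with y² ≡ rhs.
  x = 0: rhs = 4, matching y values: 2, 21 (2 points).
  x = 1: rhs = 4, matching y values: 2, 21 (2 points).
  x = 2: rhs = 10, matching y values: none (0 points).
  x = 3: rhs = 5, matching y values: none (0 points).
  x = 4: rhs = 18, matching y values: 8, 15 (2 points).
  x = 5: rhs = 9, matching y values: 3, 20 (2 points).
  x = 6: rhs = 7, matching y values: none (0 points).
  x = 7: rhs = 18, matching y values: 8, 15 (2 points).
  x = 8: rhs = 2, matching y values: 5, 18 (2 points).
  x = 9: rhs = 11, matching y values: none (0 points).
  x = 10: rhs = 5, matching y values: none (0 points).
  x = 11: rhs = 13, matching y values: 6, 17 (2 points).
  x = 12: rhs = 18, matching y values: 8, 15 (2 points).
  x = 13: rhs = 3, matching y values: 7, 16 (2 points).
  x = 14: rhs = 20, matching y values: none (0 points).
  x = 15: rhs = 6, matching y values: 11, 12 (2 points).
  x = 16: rhs = 13, matching y values: 6, 17 (2 points).
  x = 17: rhs = 1, matching y values: 1, 22 (2 points).
  x = 18: rhs = 22, matching y values: none (0 points).
  x = 19: rhs = 13, matching y values: 6, 17 (2 points).
  x = 20: rhs = 3, matching y values: 7, 16 (2 points).
  x = 21: rhs = 21, matching y values: none (0 points).
  x = 22: rhs = 4, matching y values: 2, 21 (2 points).
Total affine count: 30.
Full point count |E(F_23)| = 30 + 1 = 31.
Hasse bound: |31 − (23+1)| = |7| = 7 ≤ 2√23 ≈ 9.5917 ✓.


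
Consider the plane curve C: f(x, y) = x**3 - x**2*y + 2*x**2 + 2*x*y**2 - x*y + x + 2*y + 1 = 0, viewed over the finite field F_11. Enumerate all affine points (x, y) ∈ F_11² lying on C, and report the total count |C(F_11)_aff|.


Affine F_11-points: {(0, 5), (1, 5), (1, 6), (2, 5), (2, 7), (5, 2), (5, 3), (7, 8), (7, 10), (8, 0), (8, 3), (10, 3), (10, 9)}; count = 13.

For each of the 121 pairs (x, y) ∈ F_11², evaluate f(x, y) mod 11. Record the zeros.
  x = 0: [0↦1, 1↦3, 2↦5, 3↦7, 4↦9, 5↦0, 6↦2, 7↦4, 8↦6, 9↦8, 10↦10]  zeros at y ∈ {5}
  x = 1: [0↦5, 1↦7, 2↦2, 3↦1, 4↦4, 5↦0, 6↦0, 7↦4, 8↦1, 9↦2, 10↦7]  zeros at y ∈ {5, 6}
  x = 2: [0↦8, 1↦8, 2↦5, 3↦10, 4↦1, 5↦0, 6↦7, 7↦0, 8↦1, 9↦10, 10↦5]  zeros at y ∈ {5, 7}
  x = 3: [0↦5, 1↦1, 2↦9, 3↦7, 4↦6, 5↦6, 6↦7, 7↦9, 8↦1, 9↦5, 10↦10]  zeros at y ∈ ∅
  x = 4: [0↦2, 1↦3, 2↦9, 3↦9, 4↦3, 5↦2, 6↦6, 7↦4, 8↦7, 9↦4, 10↦6]  zeros at y ∈ ∅
  x = 5: [0↦5, 1↦9, 2↦0, 3↦0, 4↦9, 5↦5, 6↦10, 7↦2, 8↦3, 9↦2, 10↦10]  zeros at y ∈ {2, 3}
  x = 6: [0↦9, 1↦3, 2↦10, 3↦8, 4↦8, 5↦10, 6↦3, 7↦9, 8↦6, 9↦5, 10↦6]  zeros at y ∈ ∅
  x = 7: [0↦9, 1↦2, 2↦1, 3↦6, 4↦6, 5↦1, 6↦2, 7↦9, 8↦0, 9↦8, 10↦0]  zeros at y ∈ {8, 10}
  x = 8: [0↦0, 1↦1, 2↦1, 3↦0, 4↦9, 5↦6, 6↦2, 7↦8, 8↦2, 9↦6, 10↦9]  zeros at y ∈ {0, 3}
  x = 9: [0↦10, 1↦6, 2↦5, 3↦7, 4↦1, 5↦9, 6↦9, 7↦1, 8↦7, 9↦5, 10↦6]  zeros at y ∈ ∅
  x = 10: [0↦1, 1↦1, 2↦8, 3↦0, 4↦10, 5↦5, 6↦7, 7↦5, 8↦10, 9↦0, 10↦8]  zeros at y ∈ {3, 9}
Collecting zeros: affine points = {(0, 5), (1, 5), (1, 6), (2, 5), (2, 7), (5, 2), (5, 3), (7, 8), (7, 10), (8, 0), (8, 3), (10, 3), (10, 9)}.
Total count |C(F_11)_aff| = 13.
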